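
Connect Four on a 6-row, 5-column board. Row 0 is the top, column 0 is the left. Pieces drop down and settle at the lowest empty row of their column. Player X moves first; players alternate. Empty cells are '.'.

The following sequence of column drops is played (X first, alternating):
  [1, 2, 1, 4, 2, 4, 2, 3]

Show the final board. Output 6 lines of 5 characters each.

Move 1: X drops in col 1, lands at row 5
Move 2: O drops in col 2, lands at row 5
Move 3: X drops in col 1, lands at row 4
Move 4: O drops in col 4, lands at row 5
Move 5: X drops in col 2, lands at row 4
Move 6: O drops in col 4, lands at row 4
Move 7: X drops in col 2, lands at row 3
Move 8: O drops in col 3, lands at row 5

Answer: .....
.....
.....
..X..
.XX.O
.XOOO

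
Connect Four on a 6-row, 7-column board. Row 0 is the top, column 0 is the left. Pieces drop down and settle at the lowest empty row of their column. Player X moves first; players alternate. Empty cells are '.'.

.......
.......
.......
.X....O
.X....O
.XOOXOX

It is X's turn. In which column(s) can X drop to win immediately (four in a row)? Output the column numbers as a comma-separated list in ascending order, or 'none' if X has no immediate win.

Answer: 1

Derivation:
col 0: drop X → no win
col 1: drop X → WIN!
col 2: drop X → no win
col 3: drop X → no win
col 4: drop X → no win
col 5: drop X → no win
col 6: drop X → no win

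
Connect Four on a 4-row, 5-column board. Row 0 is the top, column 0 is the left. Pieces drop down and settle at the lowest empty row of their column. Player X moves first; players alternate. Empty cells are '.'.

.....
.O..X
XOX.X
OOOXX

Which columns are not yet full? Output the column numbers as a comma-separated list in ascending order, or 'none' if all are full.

Answer: 0,1,2,3,4

Derivation:
col 0: top cell = '.' → open
col 1: top cell = '.' → open
col 2: top cell = '.' → open
col 3: top cell = '.' → open
col 4: top cell = '.' → open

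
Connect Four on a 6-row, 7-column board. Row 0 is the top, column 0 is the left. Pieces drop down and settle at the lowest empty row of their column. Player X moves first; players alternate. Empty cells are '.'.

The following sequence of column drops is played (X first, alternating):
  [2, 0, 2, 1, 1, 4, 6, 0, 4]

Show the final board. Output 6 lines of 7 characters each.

Answer: .......
.......
.......
.......
OXX.X..
OOX.O.X

Derivation:
Move 1: X drops in col 2, lands at row 5
Move 2: O drops in col 0, lands at row 5
Move 3: X drops in col 2, lands at row 4
Move 4: O drops in col 1, lands at row 5
Move 5: X drops in col 1, lands at row 4
Move 6: O drops in col 4, lands at row 5
Move 7: X drops in col 6, lands at row 5
Move 8: O drops in col 0, lands at row 4
Move 9: X drops in col 4, lands at row 4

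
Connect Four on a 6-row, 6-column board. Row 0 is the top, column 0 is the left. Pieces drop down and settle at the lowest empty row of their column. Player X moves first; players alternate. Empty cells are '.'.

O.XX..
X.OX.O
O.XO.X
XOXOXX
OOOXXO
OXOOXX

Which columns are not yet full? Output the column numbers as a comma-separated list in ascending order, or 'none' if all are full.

col 0: top cell = 'O' → FULL
col 1: top cell = '.' → open
col 2: top cell = 'X' → FULL
col 3: top cell = 'X' → FULL
col 4: top cell = '.' → open
col 5: top cell = '.' → open

Answer: 1,4,5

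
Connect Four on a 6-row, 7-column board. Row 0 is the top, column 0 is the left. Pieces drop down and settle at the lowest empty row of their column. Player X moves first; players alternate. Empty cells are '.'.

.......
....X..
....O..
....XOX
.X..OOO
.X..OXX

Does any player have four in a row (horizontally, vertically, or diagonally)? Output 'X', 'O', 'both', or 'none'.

none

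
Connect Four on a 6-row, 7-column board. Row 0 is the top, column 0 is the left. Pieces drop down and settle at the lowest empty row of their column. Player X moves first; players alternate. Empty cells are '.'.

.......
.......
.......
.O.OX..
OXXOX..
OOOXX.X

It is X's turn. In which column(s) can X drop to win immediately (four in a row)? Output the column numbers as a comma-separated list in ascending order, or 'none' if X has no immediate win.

col 0: drop X → no win
col 1: drop X → no win
col 2: drop X → no win
col 3: drop X → no win
col 4: drop X → WIN!
col 5: drop X → WIN!
col 6: drop X → no win

Answer: 4,5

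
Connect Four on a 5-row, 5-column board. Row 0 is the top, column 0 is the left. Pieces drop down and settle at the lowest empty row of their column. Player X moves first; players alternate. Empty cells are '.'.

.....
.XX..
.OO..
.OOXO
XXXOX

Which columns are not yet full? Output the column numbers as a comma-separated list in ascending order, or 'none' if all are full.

col 0: top cell = '.' → open
col 1: top cell = '.' → open
col 2: top cell = '.' → open
col 3: top cell = '.' → open
col 4: top cell = '.' → open

Answer: 0,1,2,3,4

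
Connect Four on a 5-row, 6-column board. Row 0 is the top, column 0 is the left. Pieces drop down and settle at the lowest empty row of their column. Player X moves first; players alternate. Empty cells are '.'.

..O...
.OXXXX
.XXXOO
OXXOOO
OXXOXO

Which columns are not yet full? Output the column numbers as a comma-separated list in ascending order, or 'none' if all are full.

Answer: 0,1,3,4,5

Derivation:
col 0: top cell = '.' → open
col 1: top cell = '.' → open
col 2: top cell = 'O' → FULL
col 3: top cell = '.' → open
col 4: top cell = '.' → open
col 5: top cell = '.' → open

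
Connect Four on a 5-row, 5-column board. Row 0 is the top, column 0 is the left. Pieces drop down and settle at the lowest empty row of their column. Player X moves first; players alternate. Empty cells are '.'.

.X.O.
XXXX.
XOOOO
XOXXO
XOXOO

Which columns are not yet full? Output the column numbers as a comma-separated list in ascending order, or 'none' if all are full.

Answer: 0,2,4

Derivation:
col 0: top cell = '.' → open
col 1: top cell = 'X' → FULL
col 2: top cell = '.' → open
col 3: top cell = 'O' → FULL
col 4: top cell = '.' → open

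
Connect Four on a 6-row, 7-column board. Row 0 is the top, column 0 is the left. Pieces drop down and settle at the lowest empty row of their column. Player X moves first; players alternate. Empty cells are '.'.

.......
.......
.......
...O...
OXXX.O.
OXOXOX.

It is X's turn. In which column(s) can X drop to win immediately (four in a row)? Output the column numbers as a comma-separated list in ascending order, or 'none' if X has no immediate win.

col 0: drop X → no win
col 1: drop X → no win
col 2: drop X → no win
col 3: drop X → no win
col 4: drop X → WIN!
col 5: drop X → no win
col 6: drop X → no win

Answer: 4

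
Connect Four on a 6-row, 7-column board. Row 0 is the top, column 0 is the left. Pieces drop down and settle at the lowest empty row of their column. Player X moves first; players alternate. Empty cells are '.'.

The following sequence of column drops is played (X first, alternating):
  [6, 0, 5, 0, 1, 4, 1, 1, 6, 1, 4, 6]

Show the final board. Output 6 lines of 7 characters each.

Move 1: X drops in col 6, lands at row 5
Move 2: O drops in col 0, lands at row 5
Move 3: X drops in col 5, lands at row 5
Move 4: O drops in col 0, lands at row 4
Move 5: X drops in col 1, lands at row 5
Move 6: O drops in col 4, lands at row 5
Move 7: X drops in col 1, lands at row 4
Move 8: O drops in col 1, lands at row 3
Move 9: X drops in col 6, lands at row 4
Move 10: O drops in col 1, lands at row 2
Move 11: X drops in col 4, lands at row 4
Move 12: O drops in col 6, lands at row 3

Answer: .......
.......
.O.....
.O....O
OX..X.X
OX..OXX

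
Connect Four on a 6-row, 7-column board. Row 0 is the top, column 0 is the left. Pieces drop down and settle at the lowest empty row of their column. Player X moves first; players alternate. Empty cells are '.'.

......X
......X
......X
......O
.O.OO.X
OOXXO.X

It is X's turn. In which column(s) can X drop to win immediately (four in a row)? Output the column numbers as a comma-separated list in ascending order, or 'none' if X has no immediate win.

col 0: drop X → no win
col 1: drop X → no win
col 2: drop X → no win
col 3: drop X → no win
col 4: drop X → no win
col 5: drop X → no win

Answer: none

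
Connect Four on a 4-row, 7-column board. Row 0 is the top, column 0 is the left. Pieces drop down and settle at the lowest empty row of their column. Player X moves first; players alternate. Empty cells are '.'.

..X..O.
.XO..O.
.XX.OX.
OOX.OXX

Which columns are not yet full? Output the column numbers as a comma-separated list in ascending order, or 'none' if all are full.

Answer: 0,1,3,4,6

Derivation:
col 0: top cell = '.' → open
col 1: top cell = '.' → open
col 2: top cell = 'X' → FULL
col 3: top cell = '.' → open
col 4: top cell = '.' → open
col 5: top cell = 'O' → FULL
col 6: top cell = '.' → open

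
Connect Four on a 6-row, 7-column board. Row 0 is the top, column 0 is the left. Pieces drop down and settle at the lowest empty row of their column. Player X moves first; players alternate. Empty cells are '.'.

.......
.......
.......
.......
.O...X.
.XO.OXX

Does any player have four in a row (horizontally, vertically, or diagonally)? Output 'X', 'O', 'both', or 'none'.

none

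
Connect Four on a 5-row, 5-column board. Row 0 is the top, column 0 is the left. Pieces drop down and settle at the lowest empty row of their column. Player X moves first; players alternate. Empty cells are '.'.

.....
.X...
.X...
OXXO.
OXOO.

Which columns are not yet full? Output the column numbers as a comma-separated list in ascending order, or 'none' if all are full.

col 0: top cell = '.' → open
col 1: top cell = '.' → open
col 2: top cell = '.' → open
col 3: top cell = '.' → open
col 4: top cell = '.' → open

Answer: 0,1,2,3,4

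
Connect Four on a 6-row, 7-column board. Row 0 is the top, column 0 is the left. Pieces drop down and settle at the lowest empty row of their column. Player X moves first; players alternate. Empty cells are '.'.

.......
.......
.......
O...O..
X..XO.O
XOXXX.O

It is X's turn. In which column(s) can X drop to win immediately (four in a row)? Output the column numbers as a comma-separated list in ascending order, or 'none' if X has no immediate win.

Answer: 5

Derivation:
col 0: drop X → no win
col 1: drop X → no win
col 2: drop X → no win
col 3: drop X → no win
col 4: drop X → no win
col 5: drop X → WIN!
col 6: drop X → no win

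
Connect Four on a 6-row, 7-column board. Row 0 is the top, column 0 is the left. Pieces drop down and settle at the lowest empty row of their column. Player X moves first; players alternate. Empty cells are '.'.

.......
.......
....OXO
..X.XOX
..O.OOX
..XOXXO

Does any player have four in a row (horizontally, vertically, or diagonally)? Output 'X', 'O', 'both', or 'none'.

O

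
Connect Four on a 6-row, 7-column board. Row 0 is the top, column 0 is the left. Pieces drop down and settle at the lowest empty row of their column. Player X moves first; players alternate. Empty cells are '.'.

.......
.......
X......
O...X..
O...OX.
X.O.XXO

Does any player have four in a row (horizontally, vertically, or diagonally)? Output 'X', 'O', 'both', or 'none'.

none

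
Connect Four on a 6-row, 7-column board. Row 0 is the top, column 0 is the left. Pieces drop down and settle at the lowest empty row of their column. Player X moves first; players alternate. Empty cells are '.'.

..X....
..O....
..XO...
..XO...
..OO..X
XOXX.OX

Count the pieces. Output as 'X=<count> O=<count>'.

X=8 O=7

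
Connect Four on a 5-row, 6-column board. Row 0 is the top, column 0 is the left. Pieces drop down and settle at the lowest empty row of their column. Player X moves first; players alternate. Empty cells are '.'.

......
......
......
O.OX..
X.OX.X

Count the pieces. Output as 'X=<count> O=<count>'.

X=4 O=3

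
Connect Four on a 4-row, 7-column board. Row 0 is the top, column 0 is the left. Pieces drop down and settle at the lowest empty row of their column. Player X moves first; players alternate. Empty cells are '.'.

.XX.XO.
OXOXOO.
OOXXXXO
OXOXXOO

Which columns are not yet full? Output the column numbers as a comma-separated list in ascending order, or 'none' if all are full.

col 0: top cell = '.' → open
col 1: top cell = 'X' → FULL
col 2: top cell = 'X' → FULL
col 3: top cell = '.' → open
col 4: top cell = 'X' → FULL
col 5: top cell = 'O' → FULL
col 6: top cell = '.' → open

Answer: 0,3,6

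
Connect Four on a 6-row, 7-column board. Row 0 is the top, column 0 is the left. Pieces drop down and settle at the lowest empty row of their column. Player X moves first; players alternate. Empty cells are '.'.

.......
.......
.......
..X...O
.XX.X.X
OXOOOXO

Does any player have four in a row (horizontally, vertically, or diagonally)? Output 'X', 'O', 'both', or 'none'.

none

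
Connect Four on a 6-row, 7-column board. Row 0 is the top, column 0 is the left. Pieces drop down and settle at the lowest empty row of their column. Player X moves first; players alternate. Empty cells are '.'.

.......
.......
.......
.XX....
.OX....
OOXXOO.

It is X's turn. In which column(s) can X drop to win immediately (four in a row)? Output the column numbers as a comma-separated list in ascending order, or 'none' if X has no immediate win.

col 0: drop X → no win
col 1: drop X → no win
col 2: drop X → WIN!
col 3: drop X → no win
col 4: drop X → no win
col 5: drop X → no win
col 6: drop X → no win

Answer: 2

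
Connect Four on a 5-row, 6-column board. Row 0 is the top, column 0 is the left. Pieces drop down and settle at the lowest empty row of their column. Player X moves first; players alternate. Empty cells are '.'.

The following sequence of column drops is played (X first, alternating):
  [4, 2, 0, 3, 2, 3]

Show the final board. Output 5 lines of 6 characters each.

Answer: ......
......
......
..XO..
X.OOX.

Derivation:
Move 1: X drops in col 4, lands at row 4
Move 2: O drops in col 2, lands at row 4
Move 3: X drops in col 0, lands at row 4
Move 4: O drops in col 3, lands at row 4
Move 5: X drops in col 2, lands at row 3
Move 6: O drops in col 3, lands at row 3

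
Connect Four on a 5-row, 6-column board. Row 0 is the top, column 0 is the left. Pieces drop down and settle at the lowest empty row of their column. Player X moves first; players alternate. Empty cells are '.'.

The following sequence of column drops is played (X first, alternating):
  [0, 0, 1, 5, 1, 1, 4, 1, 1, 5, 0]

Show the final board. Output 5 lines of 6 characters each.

Move 1: X drops in col 0, lands at row 4
Move 2: O drops in col 0, lands at row 3
Move 3: X drops in col 1, lands at row 4
Move 4: O drops in col 5, lands at row 4
Move 5: X drops in col 1, lands at row 3
Move 6: O drops in col 1, lands at row 2
Move 7: X drops in col 4, lands at row 4
Move 8: O drops in col 1, lands at row 1
Move 9: X drops in col 1, lands at row 0
Move 10: O drops in col 5, lands at row 3
Move 11: X drops in col 0, lands at row 2

Answer: .X....
.O....
XO....
OX...O
XX..XO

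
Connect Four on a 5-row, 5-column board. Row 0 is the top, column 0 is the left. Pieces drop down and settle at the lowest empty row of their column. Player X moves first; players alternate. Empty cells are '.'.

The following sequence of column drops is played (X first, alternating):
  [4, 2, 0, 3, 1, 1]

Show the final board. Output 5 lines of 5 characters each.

Answer: .....
.....
.....
.O...
XXOOX

Derivation:
Move 1: X drops in col 4, lands at row 4
Move 2: O drops in col 2, lands at row 4
Move 3: X drops in col 0, lands at row 4
Move 4: O drops in col 3, lands at row 4
Move 5: X drops in col 1, lands at row 4
Move 6: O drops in col 1, lands at row 3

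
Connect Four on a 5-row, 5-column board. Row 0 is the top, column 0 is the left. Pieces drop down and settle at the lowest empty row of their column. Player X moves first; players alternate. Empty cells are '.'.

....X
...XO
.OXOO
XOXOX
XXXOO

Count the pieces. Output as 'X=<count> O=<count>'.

X=9 O=8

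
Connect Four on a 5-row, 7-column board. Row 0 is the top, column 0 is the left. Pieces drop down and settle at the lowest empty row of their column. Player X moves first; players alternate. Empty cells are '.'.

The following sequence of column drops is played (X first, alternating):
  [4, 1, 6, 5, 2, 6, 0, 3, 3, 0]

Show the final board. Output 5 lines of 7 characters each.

Move 1: X drops in col 4, lands at row 4
Move 2: O drops in col 1, lands at row 4
Move 3: X drops in col 6, lands at row 4
Move 4: O drops in col 5, lands at row 4
Move 5: X drops in col 2, lands at row 4
Move 6: O drops in col 6, lands at row 3
Move 7: X drops in col 0, lands at row 4
Move 8: O drops in col 3, lands at row 4
Move 9: X drops in col 3, lands at row 3
Move 10: O drops in col 0, lands at row 3

Answer: .......
.......
.......
O..X..O
XOXOXOX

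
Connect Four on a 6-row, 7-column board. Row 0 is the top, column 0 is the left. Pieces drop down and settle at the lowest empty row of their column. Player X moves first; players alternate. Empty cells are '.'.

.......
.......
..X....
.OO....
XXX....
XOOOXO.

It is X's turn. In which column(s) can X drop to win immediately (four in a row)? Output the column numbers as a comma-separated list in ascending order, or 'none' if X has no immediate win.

col 0: drop X → no win
col 1: drop X → no win
col 2: drop X → no win
col 3: drop X → WIN!
col 4: drop X → no win
col 5: drop X → no win
col 6: drop X → no win

Answer: 3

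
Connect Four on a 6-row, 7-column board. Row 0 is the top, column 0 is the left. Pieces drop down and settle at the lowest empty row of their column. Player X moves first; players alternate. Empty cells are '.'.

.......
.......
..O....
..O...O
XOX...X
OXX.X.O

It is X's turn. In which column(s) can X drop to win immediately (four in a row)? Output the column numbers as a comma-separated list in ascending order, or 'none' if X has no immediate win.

col 0: drop X → no win
col 1: drop X → no win
col 2: drop X → no win
col 3: drop X → WIN!
col 4: drop X → no win
col 5: drop X → no win
col 6: drop X → no win

Answer: 3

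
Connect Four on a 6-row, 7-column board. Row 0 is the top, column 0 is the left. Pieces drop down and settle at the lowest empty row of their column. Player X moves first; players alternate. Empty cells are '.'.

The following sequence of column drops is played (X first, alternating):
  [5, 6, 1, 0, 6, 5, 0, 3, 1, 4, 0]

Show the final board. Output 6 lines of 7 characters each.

Answer: .......
.......
.......
X......
XX...OX
OX.OOXO

Derivation:
Move 1: X drops in col 5, lands at row 5
Move 2: O drops in col 6, lands at row 5
Move 3: X drops in col 1, lands at row 5
Move 4: O drops in col 0, lands at row 5
Move 5: X drops in col 6, lands at row 4
Move 6: O drops in col 5, lands at row 4
Move 7: X drops in col 0, lands at row 4
Move 8: O drops in col 3, lands at row 5
Move 9: X drops in col 1, lands at row 4
Move 10: O drops in col 4, lands at row 5
Move 11: X drops in col 0, lands at row 3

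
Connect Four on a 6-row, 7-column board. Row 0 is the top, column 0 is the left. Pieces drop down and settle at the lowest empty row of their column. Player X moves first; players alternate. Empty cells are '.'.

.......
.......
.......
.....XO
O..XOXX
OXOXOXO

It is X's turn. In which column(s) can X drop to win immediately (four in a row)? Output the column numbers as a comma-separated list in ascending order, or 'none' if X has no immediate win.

Answer: 5

Derivation:
col 0: drop X → no win
col 1: drop X → no win
col 2: drop X → no win
col 3: drop X → no win
col 4: drop X → no win
col 5: drop X → WIN!
col 6: drop X → no win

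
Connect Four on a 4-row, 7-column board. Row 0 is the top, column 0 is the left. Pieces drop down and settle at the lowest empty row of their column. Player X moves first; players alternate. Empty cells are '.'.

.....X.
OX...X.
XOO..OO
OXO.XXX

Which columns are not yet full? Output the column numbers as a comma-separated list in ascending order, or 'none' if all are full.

col 0: top cell = '.' → open
col 1: top cell = '.' → open
col 2: top cell = '.' → open
col 3: top cell = '.' → open
col 4: top cell = '.' → open
col 5: top cell = 'X' → FULL
col 6: top cell = '.' → open

Answer: 0,1,2,3,4,6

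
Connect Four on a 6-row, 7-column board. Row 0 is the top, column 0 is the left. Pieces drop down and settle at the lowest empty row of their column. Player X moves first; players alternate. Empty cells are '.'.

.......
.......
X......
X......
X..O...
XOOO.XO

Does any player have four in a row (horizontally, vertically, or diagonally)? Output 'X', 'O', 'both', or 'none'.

X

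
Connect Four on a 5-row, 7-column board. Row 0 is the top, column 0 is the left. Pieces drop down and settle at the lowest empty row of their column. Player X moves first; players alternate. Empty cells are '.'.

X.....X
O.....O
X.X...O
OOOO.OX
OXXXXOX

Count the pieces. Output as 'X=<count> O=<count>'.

X=10 O=10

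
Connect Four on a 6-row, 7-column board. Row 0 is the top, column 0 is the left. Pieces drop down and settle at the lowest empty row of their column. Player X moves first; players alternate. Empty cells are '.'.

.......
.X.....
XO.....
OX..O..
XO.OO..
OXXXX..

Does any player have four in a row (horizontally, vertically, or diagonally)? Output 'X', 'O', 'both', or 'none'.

X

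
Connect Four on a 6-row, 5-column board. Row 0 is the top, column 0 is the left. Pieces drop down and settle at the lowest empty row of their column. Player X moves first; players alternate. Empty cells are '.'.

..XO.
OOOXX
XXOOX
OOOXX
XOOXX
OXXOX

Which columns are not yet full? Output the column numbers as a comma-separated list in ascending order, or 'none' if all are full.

Answer: 0,1,4

Derivation:
col 0: top cell = '.' → open
col 1: top cell = '.' → open
col 2: top cell = 'X' → FULL
col 3: top cell = 'O' → FULL
col 4: top cell = '.' → open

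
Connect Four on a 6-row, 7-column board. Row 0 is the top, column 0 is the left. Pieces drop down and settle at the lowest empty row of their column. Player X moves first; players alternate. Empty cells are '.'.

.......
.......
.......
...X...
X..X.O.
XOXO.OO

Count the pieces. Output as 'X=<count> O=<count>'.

X=5 O=5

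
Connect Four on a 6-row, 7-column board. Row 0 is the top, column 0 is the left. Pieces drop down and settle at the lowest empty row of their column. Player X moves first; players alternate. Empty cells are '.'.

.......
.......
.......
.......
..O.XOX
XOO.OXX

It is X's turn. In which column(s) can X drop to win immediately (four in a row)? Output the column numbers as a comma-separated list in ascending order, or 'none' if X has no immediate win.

col 0: drop X → no win
col 1: drop X → no win
col 2: drop X → no win
col 3: drop X → no win
col 4: drop X → no win
col 5: drop X → no win
col 6: drop X → no win

Answer: none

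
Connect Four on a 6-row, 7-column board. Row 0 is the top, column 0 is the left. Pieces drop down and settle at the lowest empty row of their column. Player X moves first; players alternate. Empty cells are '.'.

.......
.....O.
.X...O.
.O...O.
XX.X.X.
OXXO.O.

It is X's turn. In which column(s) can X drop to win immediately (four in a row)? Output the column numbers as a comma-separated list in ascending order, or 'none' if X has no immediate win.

Answer: 2

Derivation:
col 0: drop X → no win
col 1: drop X → no win
col 2: drop X → WIN!
col 3: drop X → no win
col 4: drop X → no win
col 5: drop X → no win
col 6: drop X → no win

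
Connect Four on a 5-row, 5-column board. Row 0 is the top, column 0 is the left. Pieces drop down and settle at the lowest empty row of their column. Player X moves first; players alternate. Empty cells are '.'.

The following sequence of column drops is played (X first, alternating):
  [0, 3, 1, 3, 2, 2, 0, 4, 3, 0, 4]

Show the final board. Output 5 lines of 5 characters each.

Answer: .....
.....
O..X.
X.OOX
XXXOO

Derivation:
Move 1: X drops in col 0, lands at row 4
Move 2: O drops in col 3, lands at row 4
Move 3: X drops in col 1, lands at row 4
Move 4: O drops in col 3, lands at row 3
Move 5: X drops in col 2, lands at row 4
Move 6: O drops in col 2, lands at row 3
Move 7: X drops in col 0, lands at row 3
Move 8: O drops in col 4, lands at row 4
Move 9: X drops in col 3, lands at row 2
Move 10: O drops in col 0, lands at row 2
Move 11: X drops in col 4, lands at row 3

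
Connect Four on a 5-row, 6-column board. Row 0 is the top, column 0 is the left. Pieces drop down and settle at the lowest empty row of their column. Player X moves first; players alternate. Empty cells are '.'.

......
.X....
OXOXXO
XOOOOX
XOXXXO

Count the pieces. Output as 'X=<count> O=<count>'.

X=10 O=9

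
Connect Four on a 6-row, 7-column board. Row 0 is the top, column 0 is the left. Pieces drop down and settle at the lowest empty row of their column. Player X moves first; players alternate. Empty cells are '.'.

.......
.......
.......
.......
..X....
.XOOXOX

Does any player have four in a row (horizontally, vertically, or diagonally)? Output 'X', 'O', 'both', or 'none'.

none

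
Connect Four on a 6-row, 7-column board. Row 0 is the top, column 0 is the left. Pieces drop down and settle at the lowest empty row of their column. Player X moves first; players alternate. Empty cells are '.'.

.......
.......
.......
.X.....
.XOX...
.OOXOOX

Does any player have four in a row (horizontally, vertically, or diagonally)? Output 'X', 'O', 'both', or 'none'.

none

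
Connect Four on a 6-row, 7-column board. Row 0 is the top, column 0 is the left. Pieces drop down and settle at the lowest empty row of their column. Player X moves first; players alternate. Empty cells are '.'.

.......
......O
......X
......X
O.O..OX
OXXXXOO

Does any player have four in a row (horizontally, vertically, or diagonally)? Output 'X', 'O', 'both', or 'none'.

X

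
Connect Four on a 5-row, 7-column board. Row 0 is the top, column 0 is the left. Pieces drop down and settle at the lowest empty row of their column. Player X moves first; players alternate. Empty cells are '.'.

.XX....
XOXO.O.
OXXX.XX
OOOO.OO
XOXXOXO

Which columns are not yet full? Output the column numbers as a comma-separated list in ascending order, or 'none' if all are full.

Answer: 0,3,4,5,6

Derivation:
col 0: top cell = '.' → open
col 1: top cell = 'X' → FULL
col 2: top cell = 'X' → FULL
col 3: top cell = '.' → open
col 4: top cell = '.' → open
col 5: top cell = '.' → open
col 6: top cell = '.' → open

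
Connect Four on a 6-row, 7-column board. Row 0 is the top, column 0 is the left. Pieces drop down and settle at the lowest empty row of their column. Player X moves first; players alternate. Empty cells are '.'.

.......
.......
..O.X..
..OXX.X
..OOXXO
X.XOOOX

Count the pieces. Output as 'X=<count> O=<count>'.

X=9 O=8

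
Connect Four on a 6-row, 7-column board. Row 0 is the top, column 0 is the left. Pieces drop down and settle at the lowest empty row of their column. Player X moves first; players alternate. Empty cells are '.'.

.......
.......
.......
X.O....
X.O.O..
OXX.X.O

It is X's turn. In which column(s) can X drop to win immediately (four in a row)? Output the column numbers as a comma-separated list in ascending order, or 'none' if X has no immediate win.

Answer: 3

Derivation:
col 0: drop X → no win
col 1: drop X → no win
col 2: drop X → no win
col 3: drop X → WIN!
col 4: drop X → no win
col 5: drop X → no win
col 6: drop X → no win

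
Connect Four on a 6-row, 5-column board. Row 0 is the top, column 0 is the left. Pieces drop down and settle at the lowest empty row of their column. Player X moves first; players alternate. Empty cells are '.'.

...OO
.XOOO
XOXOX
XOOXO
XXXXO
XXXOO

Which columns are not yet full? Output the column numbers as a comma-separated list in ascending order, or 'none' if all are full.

Answer: 0,1,2

Derivation:
col 0: top cell = '.' → open
col 1: top cell = '.' → open
col 2: top cell = '.' → open
col 3: top cell = 'O' → FULL
col 4: top cell = 'O' → FULL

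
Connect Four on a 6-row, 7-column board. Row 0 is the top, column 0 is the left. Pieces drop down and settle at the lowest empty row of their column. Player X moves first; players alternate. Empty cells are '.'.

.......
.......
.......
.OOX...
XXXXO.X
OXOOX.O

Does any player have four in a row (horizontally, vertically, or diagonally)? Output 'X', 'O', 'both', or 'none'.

X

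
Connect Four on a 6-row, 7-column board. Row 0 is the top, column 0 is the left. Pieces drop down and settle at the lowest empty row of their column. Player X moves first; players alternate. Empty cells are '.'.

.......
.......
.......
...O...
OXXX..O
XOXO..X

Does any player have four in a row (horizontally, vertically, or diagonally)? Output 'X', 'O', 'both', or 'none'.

none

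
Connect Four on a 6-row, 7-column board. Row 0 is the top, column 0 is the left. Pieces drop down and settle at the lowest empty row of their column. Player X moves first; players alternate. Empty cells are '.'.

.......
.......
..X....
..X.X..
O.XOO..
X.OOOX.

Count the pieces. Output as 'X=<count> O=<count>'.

X=6 O=6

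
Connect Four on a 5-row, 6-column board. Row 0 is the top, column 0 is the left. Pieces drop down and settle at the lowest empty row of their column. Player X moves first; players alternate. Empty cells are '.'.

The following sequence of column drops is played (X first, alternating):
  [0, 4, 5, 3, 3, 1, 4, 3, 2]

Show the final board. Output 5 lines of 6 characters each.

Move 1: X drops in col 0, lands at row 4
Move 2: O drops in col 4, lands at row 4
Move 3: X drops in col 5, lands at row 4
Move 4: O drops in col 3, lands at row 4
Move 5: X drops in col 3, lands at row 3
Move 6: O drops in col 1, lands at row 4
Move 7: X drops in col 4, lands at row 3
Move 8: O drops in col 3, lands at row 2
Move 9: X drops in col 2, lands at row 4

Answer: ......
......
...O..
...XX.
XOXOOX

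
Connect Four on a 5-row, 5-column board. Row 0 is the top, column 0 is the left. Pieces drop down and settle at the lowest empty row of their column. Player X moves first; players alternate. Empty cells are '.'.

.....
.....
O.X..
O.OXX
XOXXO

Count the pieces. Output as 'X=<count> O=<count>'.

X=6 O=5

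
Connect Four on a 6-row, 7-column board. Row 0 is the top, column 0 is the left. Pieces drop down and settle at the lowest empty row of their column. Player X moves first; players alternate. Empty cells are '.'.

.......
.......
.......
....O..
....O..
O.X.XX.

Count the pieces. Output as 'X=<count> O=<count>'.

X=3 O=3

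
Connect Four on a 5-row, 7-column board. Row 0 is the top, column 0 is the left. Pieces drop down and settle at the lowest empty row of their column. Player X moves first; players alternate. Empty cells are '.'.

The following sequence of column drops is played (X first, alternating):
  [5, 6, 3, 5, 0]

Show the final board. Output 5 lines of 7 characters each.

Move 1: X drops in col 5, lands at row 4
Move 2: O drops in col 6, lands at row 4
Move 3: X drops in col 3, lands at row 4
Move 4: O drops in col 5, lands at row 3
Move 5: X drops in col 0, lands at row 4

Answer: .......
.......
.......
.....O.
X..X.XO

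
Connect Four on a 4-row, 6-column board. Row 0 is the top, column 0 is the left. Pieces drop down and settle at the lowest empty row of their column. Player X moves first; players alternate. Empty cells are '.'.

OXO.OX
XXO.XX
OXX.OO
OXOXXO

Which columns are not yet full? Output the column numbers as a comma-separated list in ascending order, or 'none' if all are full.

col 0: top cell = 'O' → FULL
col 1: top cell = 'X' → FULL
col 2: top cell = 'O' → FULL
col 3: top cell = '.' → open
col 4: top cell = 'O' → FULL
col 5: top cell = 'X' → FULL

Answer: 3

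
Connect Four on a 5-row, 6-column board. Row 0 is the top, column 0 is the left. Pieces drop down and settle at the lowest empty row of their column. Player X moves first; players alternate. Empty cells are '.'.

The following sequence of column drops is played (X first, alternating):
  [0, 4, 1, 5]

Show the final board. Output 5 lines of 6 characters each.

Answer: ......
......
......
......
XX..OO

Derivation:
Move 1: X drops in col 0, lands at row 4
Move 2: O drops in col 4, lands at row 4
Move 3: X drops in col 1, lands at row 4
Move 4: O drops in col 5, lands at row 4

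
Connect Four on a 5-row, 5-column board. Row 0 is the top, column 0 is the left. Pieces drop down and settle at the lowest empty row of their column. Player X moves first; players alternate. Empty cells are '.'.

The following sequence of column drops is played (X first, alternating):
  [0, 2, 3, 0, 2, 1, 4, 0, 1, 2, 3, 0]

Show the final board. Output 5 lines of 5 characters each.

Move 1: X drops in col 0, lands at row 4
Move 2: O drops in col 2, lands at row 4
Move 3: X drops in col 3, lands at row 4
Move 4: O drops in col 0, lands at row 3
Move 5: X drops in col 2, lands at row 3
Move 6: O drops in col 1, lands at row 4
Move 7: X drops in col 4, lands at row 4
Move 8: O drops in col 0, lands at row 2
Move 9: X drops in col 1, lands at row 3
Move 10: O drops in col 2, lands at row 2
Move 11: X drops in col 3, lands at row 3
Move 12: O drops in col 0, lands at row 1

Answer: .....
O....
O.O..
OXXX.
XOOXX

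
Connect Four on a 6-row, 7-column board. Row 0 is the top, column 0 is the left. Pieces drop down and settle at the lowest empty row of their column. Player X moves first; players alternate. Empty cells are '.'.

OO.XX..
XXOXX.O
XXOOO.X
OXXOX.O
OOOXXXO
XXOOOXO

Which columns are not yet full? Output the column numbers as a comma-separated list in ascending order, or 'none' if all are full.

col 0: top cell = 'O' → FULL
col 1: top cell = 'O' → FULL
col 2: top cell = '.' → open
col 3: top cell = 'X' → FULL
col 4: top cell = 'X' → FULL
col 5: top cell = '.' → open
col 6: top cell = '.' → open

Answer: 2,5,6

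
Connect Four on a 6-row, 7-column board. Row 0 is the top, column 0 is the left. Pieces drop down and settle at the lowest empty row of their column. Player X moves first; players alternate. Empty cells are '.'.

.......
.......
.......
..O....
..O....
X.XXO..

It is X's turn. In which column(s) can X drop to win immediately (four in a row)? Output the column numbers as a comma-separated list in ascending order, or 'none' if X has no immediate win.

Answer: 1

Derivation:
col 0: drop X → no win
col 1: drop X → WIN!
col 2: drop X → no win
col 3: drop X → no win
col 4: drop X → no win
col 5: drop X → no win
col 6: drop X → no win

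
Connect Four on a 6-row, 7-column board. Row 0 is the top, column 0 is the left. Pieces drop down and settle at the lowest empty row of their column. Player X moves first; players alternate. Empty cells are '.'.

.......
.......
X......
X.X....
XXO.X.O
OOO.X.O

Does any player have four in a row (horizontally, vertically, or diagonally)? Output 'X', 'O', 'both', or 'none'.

none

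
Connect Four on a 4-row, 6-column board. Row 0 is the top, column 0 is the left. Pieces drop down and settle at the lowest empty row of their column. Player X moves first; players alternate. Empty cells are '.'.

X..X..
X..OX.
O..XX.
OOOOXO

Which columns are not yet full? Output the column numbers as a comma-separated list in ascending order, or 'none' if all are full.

Answer: 1,2,4,5

Derivation:
col 0: top cell = 'X' → FULL
col 1: top cell = '.' → open
col 2: top cell = '.' → open
col 3: top cell = 'X' → FULL
col 4: top cell = '.' → open
col 5: top cell = '.' → open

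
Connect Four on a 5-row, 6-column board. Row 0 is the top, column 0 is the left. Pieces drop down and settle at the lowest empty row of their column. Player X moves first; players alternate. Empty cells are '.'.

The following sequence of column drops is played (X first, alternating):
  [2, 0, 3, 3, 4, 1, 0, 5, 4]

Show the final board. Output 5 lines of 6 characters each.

Answer: ......
......
......
X..OX.
OOXXXO

Derivation:
Move 1: X drops in col 2, lands at row 4
Move 2: O drops in col 0, lands at row 4
Move 3: X drops in col 3, lands at row 4
Move 4: O drops in col 3, lands at row 3
Move 5: X drops in col 4, lands at row 4
Move 6: O drops in col 1, lands at row 4
Move 7: X drops in col 0, lands at row 3
Move 8: O drops in col 5, lands at row 4
Move 9: X drops in col 4, lands at row 3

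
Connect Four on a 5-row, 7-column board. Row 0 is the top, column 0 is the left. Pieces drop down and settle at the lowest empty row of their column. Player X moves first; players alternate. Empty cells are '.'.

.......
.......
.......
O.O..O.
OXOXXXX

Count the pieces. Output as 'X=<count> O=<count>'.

X=5 O=5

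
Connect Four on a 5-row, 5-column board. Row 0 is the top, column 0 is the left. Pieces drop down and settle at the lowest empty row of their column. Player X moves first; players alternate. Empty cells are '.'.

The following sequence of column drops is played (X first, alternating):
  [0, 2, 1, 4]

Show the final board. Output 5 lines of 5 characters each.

Answer: .....
.....
.....
.....
XXO.O

Derivation:
Move 1: X drops in col 0, lands at row 4
Move 2: O drops in col 2, lands at row 4
Move 3: X drops in col 1, lands at row 4
Move 4: O drops in col 4, lands at row 4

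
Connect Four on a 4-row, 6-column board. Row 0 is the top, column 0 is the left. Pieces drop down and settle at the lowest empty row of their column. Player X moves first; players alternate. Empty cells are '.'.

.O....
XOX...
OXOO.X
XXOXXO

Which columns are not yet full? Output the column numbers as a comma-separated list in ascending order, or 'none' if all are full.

Answer: 0,2,3,4,5

Derivation:
col 0: top cell = '.' → open
col 1: top cell = 'O' → FULL
col 2: top cell = '.' → open
col 3: top cell = '.' → open
col 4: top cell = '.' → open
col 5: top cell = '.' → open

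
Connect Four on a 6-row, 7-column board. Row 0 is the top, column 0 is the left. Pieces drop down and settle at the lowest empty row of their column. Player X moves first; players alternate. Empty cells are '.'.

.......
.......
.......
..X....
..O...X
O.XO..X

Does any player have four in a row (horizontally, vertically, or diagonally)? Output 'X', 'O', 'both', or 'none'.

none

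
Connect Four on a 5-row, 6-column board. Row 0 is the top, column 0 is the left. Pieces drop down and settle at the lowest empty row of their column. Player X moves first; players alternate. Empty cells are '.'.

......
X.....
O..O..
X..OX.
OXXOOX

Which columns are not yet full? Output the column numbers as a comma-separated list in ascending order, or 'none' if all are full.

col 0: top cell = '.' → open
col 1: top cell = '.' → open
col 2: top cell = '.' → open
col 3: top cell = '.' → open
col 4: top cell = '.' → open
col 5: top cell = '.' → open

Answer: 0,1,2,3,4,5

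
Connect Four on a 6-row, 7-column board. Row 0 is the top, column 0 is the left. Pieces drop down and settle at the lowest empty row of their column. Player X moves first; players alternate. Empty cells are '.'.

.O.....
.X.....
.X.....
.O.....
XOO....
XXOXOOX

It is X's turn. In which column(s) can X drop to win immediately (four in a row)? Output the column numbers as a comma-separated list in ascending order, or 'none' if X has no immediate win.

Answer: none

Derivation:
col 0: drop X → no win
col 2: drop X → no win
col 3: drop X → no win
col 4: drop X → no win
col 5: drop X → no win
col 6: drop X → no win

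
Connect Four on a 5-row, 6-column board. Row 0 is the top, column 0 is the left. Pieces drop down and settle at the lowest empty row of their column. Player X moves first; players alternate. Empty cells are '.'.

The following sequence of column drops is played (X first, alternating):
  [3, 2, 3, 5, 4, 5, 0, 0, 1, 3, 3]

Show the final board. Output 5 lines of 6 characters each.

Move 1: X drops in col 3, lands at row 4
Move 2: O drops in col 2, lands at row 4
Move 3: X drops in col 3, lands at row 3
Move 4: O drops in col 5, lands at row 4
Move 5: X drops in col 4, lands at row 4
Move 6: O drops in col 5, lands at row 3
Move 7: X drops in col 0, lands at row 4
Move 8: O drops in col 0, lands at row 3
Move 9: X drops in col 1, lands at row 4
Move 10: O drops in col 3, lands at row 2
Move 11: X drops in col 3, lands at row 1

Answer: ......
...X..
...O..
O..X.O
XXOXXO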